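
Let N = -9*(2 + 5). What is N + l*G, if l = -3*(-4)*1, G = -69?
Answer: -891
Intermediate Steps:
l = 12 (l = 12*1 = 12)
N = -63 (N = -9*7 = -63)
N + l*G = -63 + 12*(-69) = -63 - 828 = -891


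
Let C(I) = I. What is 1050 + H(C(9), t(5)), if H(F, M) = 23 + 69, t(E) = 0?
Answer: 1142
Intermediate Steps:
H(F, M) = 92
1050 + H(C(9), t(5)) = 1050 + 92 = 1142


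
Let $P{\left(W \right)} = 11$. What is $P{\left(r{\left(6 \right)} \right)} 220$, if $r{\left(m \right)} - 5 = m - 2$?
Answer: $2420$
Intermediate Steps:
$r{\left(m \right)} = 3 + m$ ($r{\left(m \right)} = 5 + \left(m - 2\right) = 5 + \left(-2 + m\right) = 3 + m$)
$P{\left(r{\left(6 \right)} \right)} 220 = 11 \cdot 220 = 2420$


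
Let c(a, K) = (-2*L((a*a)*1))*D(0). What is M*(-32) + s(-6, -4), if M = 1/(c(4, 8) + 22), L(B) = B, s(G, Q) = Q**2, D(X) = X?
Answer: 160/11 ≈ 14.545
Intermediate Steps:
c(a, K) = 0 (c(a, K) = -2*a*a*0 = -2*a**2*0 = 0)
M = 1/22 (M = 1/(0 + 22) = 1/22 ≈ 0.045455)
M*(-32) + s(-6, -4) = (1/22)*(-32) + (-4)**2 = -16/11 + 16 = 160/11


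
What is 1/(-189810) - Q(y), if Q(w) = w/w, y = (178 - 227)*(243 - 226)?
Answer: -189811/189810 ≈ -1.0000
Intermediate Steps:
y = -833 (y = -49*17 = -833)
Q(w) = 1
1/(-189810) - Q(y) = 1/(-189810) - 1*1 = -1/189810 - 1 = -189811/189810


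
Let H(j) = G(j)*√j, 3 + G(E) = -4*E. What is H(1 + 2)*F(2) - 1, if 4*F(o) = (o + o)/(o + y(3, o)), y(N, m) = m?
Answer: -1 - 15*√3/4 ≈ -7.4952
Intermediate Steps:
G(E) = -3 - 4*E
H(j) = √j*(-3 - 4*j) (H(j) = (-3 - 4*j)*√j = √j*(-3 - 4*j))
F(o) = ¼ (F(o) = ((o + o)/(o + o))/4 = ((2*o)/((2*o)))/4 = ((2*o)*(1/(2*o)))/4 = (¼)*1 = ¼)
H(1 + 2)*F(2) - 1 = (√(1 + 2)*(-3 - 4*(1 + 2)))*(¼) - 1 = (√3*(-3 - 4*3))*(¼) - 1 = (√3*(-3 - 12))*(¼) - 1 = (√3*(-15))*(¼) - 1 = -15*√3*(¼) - 1 = -15*√3/4 - 1 = -1 - 15*√3/4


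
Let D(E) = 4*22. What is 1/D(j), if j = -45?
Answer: 1/88 ≈ 0.011364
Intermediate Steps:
D(E) = 88
1/D(j) = 1/88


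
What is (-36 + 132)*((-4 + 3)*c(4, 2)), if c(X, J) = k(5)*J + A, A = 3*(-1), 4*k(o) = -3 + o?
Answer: 192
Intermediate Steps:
k(o) = -¾ + o/4 (k(o) = (-3 + o)/4 = -¾ + o/4)
A = -3
c(X, J) = -3 + J/2 (c(X, J) = (-¾ + (¼)*5)*J - 3 = (-¾ + 5/4)*J - 3 = J/2 - 3 = -3 + J/2)
(-36 + 132)*((-4 + 3)*c(4, 2)) = (-36 + 132)*((-4 + 3)*(-3 + (½)*2)) = 96*(-(-3 + 1)) = 96*(-1*(-2)) = 96*2 = 192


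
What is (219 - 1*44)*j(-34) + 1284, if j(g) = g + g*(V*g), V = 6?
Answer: 1209134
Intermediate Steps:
j(g) = g + 6*g² (j(g) = g + g*(6*g) = g + 6*g²)
(219 - 1*44)*j(-34) + 1284 = (219 - 1*44)*(-34*(1 + 6*(-34))) + 1284 = (219 - 44)*(-34*(1 - 204)) + 1284 = 175*(-34*(-203)) + 1284 = 175*6902 + 1284 = 1207850 + 1284 = 1209134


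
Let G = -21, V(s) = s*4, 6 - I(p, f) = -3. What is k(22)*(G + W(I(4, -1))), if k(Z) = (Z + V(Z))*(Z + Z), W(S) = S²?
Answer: 290400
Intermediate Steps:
I(p, f) = 9 (I(p, f) = 6 - 1*(-3) = 6 + 3 = 9)
V(s) = 4*s
k(Z) = 10*Z² (k(Z) = (Z + 4*Z)*(Z + Z) = (5*Z)*(2*Z) = 10*Z²)
k(22)*(G + W(I(4, -1))) = (10*22²)*(-21 + 9²) = (10*484)*(-21 + 81) = 4840*60 = 290400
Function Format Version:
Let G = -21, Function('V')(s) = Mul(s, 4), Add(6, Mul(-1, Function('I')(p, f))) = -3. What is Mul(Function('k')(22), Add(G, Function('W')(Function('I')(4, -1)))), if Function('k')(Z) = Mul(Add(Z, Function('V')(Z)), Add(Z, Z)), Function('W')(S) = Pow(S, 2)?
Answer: 290400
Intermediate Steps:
Function('I')(p, f) = 9 (Function('I')(p, f) = Add(6, Mul(-1, -3)) = Add(6, 3) = 9)
Function('V')(s) = Mul(4, s)
Function('k')(Z) = Mul(10, Pow(Z, 2)) (Function('k')(Z) = Mul(Add(Z, Mul(4, Z)), Add(Z, Z)) = Mul(Mul(5, Z), Mul(2, Z)) = Mul(10, Pow(Z, 2)))
Mul(Function('k')(22), Add(G, Function('W')(Function('I')(4, -1)))) = Mul(Mul(10, Pow(22, 2)), Add(-21, Pow(9, 2))) = Mul(Mul(10, 484), Add(-21, 81)) = Mul(4840, 60) = 290400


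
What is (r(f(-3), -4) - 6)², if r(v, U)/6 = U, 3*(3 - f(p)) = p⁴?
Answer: 900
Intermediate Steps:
f(p) = 3 - p⁴/3
r(v, U) = 6*U
(r(f(-3), -4) - 6)² = (6*(-4) - 6)² = (-24 - 6)² = (-30)² = 900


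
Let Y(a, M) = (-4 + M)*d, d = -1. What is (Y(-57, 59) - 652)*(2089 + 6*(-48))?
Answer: -1273307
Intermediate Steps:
Y(a, M) = 4 - M (Y(a, M) = (-4 + M)*(-1) = 4 - M)
(Y(-57, 59) - 652)*(2089 + 6*(-48)) = ((4 - 1*59) - 652)*(2089 + 6*(-48)) = ((4 - 59) - 652)*(2089 - 288) = (-55 - 652)*1801 = -707*1801 = -1273307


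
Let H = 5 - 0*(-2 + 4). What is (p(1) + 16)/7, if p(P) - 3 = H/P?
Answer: 24/7 ≈ 3.4286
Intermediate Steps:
H = 5 (H = 5 - 0*2 = 5 - 1*0 = 5 + 0 = 5)
p(P) = 3 + 5/P
(p(1) + 16)/7 = ((3 + 5/1) + 16)/7 = ((3 + 5*1) + 16)/7 = ((3 + 5) + 16)/7 = (8 + 16)/7 = (1/7)*24 = 24/7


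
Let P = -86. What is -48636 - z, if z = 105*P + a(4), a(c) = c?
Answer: -39610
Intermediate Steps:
z = -9026 (z = 105*(-86) + 4 = -9030 + 4 = -9026)
-48636 - z = -48636 - 1*(-9026) = -48636 + 9026 = -39610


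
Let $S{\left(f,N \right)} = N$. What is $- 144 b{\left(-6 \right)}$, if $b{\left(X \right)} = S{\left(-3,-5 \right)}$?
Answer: $720$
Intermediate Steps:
$b{\left(X \right)} = -5$
$- 144 b{\left(-6 \right)} = \left(-144\right) \left(-5\right) = 720$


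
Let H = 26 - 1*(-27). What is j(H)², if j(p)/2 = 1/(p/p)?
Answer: 4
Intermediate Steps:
H = 53 (H = 26 + 27 = 53)
j(p) = 2 (j(p) = 2/((p/p)) = 2/1 = 2*1 = 2)
j(H)² = 2² = 4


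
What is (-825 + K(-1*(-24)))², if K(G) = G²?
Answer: 62001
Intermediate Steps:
(-825 + K(-1*(-24)))² = (-825 + (-1*(-24))²)² = (-825 + 24²)² = (-825 + 576)² = (-249)² = 62001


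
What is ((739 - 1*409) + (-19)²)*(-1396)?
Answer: -964636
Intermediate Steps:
((739 - 1*409) + (-19)²)*(-1396) = ((739 - 409) + 361)*(-1396) = (330 + 361)*(-1396) = 691*(-1396) = -964636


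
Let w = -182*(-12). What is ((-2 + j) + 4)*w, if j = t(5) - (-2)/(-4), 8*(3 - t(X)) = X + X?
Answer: 7098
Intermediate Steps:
t(X) = 3 - X/4 (t(X) = 3 - (X + X)/8 = 3 - X/4)
w = 2184
j = 5/4 (j = (3 - ¼*5) - (-2)/(-4) = (3 - 5/4) - (-2)*(-1)/4 = 7/4 - 1*½ = 7/4 - ½ = 5/4 ≈ 1.2500)
((-2 + j) + 4)*w = ((-2 + 5/4) + 4)*2184 = (-¾ + 4)*2184 = (13/4)*2184 = 7098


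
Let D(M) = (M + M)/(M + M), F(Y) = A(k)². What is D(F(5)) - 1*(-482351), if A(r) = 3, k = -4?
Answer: 482352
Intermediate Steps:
F(Y) = 9 (F(Y) = 3² = 9)
D(M) = 1 (D(M) = (2*M)/((2*M)) = (2*M)*(1/(2*M)) = 1)
D(F(5)) - 1*(-482351) = 1 - 1*(-482351) = 1 + 482351 = 482352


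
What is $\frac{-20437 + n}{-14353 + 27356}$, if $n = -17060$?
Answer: $- \frac{37497}{13003} \approx -2.8837$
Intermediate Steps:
$\frac{-20437 + n}{-14353 + 27356} = \frac{-20437 - 17060}{-14353 + 27356} = - \frac{37497}{13003}$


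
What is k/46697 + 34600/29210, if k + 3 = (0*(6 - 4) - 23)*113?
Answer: 153971178/136401937 ≈ 1.1288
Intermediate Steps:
k = -2602 (k = -3 + (0*(6 - 4) - 23)*113 = -3 + (0*2 - 23)*113 = -3 + (0 - 23)*113 = -3 - 23*113 = -3 - 2599 = -2602)
k/46697 + 34600/29210 = -2602/46697 + 34600/29210 = -2602*1/46697 + 34600*(1/29210) = -2602/46697 + 3460/2921 = 153971178/136401937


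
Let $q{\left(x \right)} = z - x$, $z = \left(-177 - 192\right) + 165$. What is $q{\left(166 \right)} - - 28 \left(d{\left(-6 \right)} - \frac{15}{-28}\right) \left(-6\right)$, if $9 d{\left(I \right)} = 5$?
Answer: $- \frac{1660}{3} \approx -553.33$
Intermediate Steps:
$d{\left(I \right)} = \frac{5}{9}$ ($d{\left(I \right)} = \frac{1}{9} \cdot 5 = \frac{5}{9}$)
$z = -204$ ($z = -369 + 165 = -204$)
$q{\left(x \right)} = -204 - x$
$q{\left(166 \right)} - - 28 \left(d{\left(-6 \right)} - \frac{15}{-28}\right) \left(-6\right) = \left(-204 - 166\right) - - 28 \left(\frac{5}{9} - \frac{15}{-28}\right) \left(-6\right) = \left(-204 - 166\right) - - 28 \left(\frac{5}{9} - - \frac{15}{28}\right) \left(-6\right) = -370 - - 28 \left(\frac{5}{9} + \frac{15}{28}\right) \left(-6\right) = -370 - - 28 \cdot \frac{275}{252} \left(-6\right) = -370 - \left(-28\right) \left(- \frac{275}{42}\right) = -370 - \frac{550}{3} = - \frac{1660}{3}$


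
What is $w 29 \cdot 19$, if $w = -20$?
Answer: $-11020$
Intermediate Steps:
$w 29 \cdot 19 = \left(-20\right) 29 \cdot 19 = \left(-580\right) 19 = -11020$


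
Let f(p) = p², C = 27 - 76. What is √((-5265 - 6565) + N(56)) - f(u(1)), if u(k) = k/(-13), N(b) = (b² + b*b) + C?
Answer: -1/169 + 3*I*√623 ≈ -0.0059172 + 74.88*I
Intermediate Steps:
C = -49
N(b) = -49 + 2*b² (N(b) = (b² + b*b) - 49 = (b² + b²) - 49 = 2*b² - 49 = -49 + 2*b²)
u(k) = -k/13 (u(k) = k*(-1/13) = -k/13)
√((-5265 - 6565) + N(56)) - f(u(1)) = √((-5265 - 6565) + (-49 + 2*56²)) - (-1/13*1)² = √(-11830 + (-49 + 2*3136)) - (-1/13)² = √(-11830 + (-49 + 6272)) - 1*1/169 = √(-11830 + 6223) - 1/169 = √(-5607) - 1/169 = 3*I*√623 - 1/169 = -1/169 + 3*I*√623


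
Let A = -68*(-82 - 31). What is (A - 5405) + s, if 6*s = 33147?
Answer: 15607/2 ≈ 7803.5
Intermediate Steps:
s = 11049/2 (s = (⅙)*33147 = 11049/2 ≈ 5524.5)
A = 7684 (A = -68*(-113) = 7684)
(A - 5405) + s = (7684 - 5405) + 11049/2 = 2279 + 11049/2 = 15607/2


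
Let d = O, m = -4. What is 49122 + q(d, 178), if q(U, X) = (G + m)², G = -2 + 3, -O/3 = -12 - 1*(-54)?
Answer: 49131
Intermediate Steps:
O = -126 (O = -3*(-12 - 1*(-54)) = -3*(-12 + 54) = -3*42 = -126)
G = 1
d = -126
q(U, X) = 9 (q(U, X) = (1 - 4)² = (-3)² = 9)
49122 + q(d, 178) = 49122 + 9 = 49131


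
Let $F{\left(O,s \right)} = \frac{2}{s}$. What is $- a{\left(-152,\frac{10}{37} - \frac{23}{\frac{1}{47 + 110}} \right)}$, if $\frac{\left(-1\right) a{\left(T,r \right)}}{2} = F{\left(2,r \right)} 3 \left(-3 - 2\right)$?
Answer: $\frac{2220}{133597} \approx 0.016617$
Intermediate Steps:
$a{\left(T,r \right)} = \frac{60}{r}$ ($a{\left(T,r \right)} = - 2 \frac{2}{r} 3 \left(-3 - 2\right) = - 2 \frac{2}{r} 3 \left(-5\right) = - 2 \frac{2}{r} \left(-15\right) = - 2 \left(- \frac{30}{r}\right) = \frac{60}{r}$)
$- a{\left(-152,\frac{10}{37} - \frac{23}{\frac{1}{47 + 110}} \right)} = - \frac{60}{\frac{10}{37} - \frac{23}{\frac{1}{47 + 110}}} = - \frac{60}{10 \cdot \frac{1}{37} - \frac{23}{\frac{1}{157}}} = - \frac{60}{\frac{10}{37} - 23 \frac{1}{\frac{1}{157}}} = - \frac{60}{\frac{10}{37} - 3611} = - \frac{60}{- \frac{133597}{37}} = - \frac{60 \left(-37\right)}{133597} = \left(-1\right) \left(- \frac{2220}{133597}\right) = \frac{2220}{133597}$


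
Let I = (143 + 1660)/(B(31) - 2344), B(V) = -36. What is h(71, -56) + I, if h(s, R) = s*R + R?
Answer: -9597963/2380 ≈ -4032.8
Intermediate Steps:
I = -1803/2380 (I = (143 + 1660)/(-36 - 2344) = 1803/(-2380) = 1803*(-1/2380) = -1803/2380 ≈ -0.75756)
h(s, R) = R + R*s (h(s, R) = R*s + R = R + R*s)
h(71, -56) + I = -56*(1 + 71) - 1803/2380 = -56*72 - 1803/2380 = -4032 - 1803/2380 = -9597963/2380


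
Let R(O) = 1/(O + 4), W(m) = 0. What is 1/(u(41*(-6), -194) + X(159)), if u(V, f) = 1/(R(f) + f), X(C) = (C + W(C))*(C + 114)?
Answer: 36861/1600025237 ≈ 2.3038e-5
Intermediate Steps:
R(O) = 1/(4 + O)
X(C) = C*(114 + C) (X(C) = (C + 0)*(C + 114) = C*(114 + C))
u(V, f) = 1/(f + 1/(4 + f)) (u(V, f) = 1/(1/(4 + f) + f) = 1/(f + 1/(4 + f)))
1/(u(41*(-6), -194) + X(159)) = 1/((4 - 194)/(1 - 194*(4 - 194)) + 159*(114 + 159)) = 1/(-190/(1 - 194*(-190)) + 159*273) = 1/(-190/(1 + 36860) + 43407) = 1/(-190/36861 + 43407) = 1/(1600025237/36861) = 36861/1600025237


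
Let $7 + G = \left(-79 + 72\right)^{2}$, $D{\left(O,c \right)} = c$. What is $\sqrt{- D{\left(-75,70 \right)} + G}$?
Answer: $2 i \sqrt{7} \approx 5.2915 i$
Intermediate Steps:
$G = 42$ ($G = -7 + \left(-79 + 72\right)^{2} = -7 + \left(-7\right)^{2} = -7 + 49 = 42$)
$\sqrt{- D{\left(-75,70 \right)} + G} = \sqrt{\left(-1\right) 70 + 42} = \sqrt{-70 + 42} = \sqrt{-28} = 2 i \sqrt{7}$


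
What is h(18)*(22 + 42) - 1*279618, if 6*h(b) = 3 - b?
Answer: -279778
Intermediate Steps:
h(b) = ½ - b/6 (h(b) = (3 - b)/6 = ½ - b/6)
h(18)*(22 + 42) - 1*279618 = (½ - ⅙*18)*(22 + 42) - 1*279618 = (½ - 3)*64 - 279618 = -5/2*64 - 279618 = -160 - 279618 = -279778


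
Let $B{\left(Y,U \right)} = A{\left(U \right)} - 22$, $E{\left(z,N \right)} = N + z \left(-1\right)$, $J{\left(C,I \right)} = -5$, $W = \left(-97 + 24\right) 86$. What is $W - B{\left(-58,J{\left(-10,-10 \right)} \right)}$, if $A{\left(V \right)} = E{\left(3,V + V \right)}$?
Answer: $-6243$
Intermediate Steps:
$W = -6278$ ($W = \left(-73\right) 86 = -6278$)
$E{\left(z,N \right)} = N - z$
$A{\left(V \right)} = -3 + 2 V$ ($A{\left(V \right)} = \left(V + V\right) - 3 = 2 V - 3 = -3 + 2 V$)
$B{\left(Y,U \right)} = -25 + 2 U$ ($B{\left(Y,U \right)} = \left(-3 + 2 U\right) - 22 = -25 + 2 U$)
$W - B{\left(-58,J{\left(-10,-10 \right)} \right)} = -6278 - \left(-25 + 2 \left(-5\right)\right) = -6278 - \left(-25 - 10\right) = -6278 - -35 = -6278 + 35 = -6243$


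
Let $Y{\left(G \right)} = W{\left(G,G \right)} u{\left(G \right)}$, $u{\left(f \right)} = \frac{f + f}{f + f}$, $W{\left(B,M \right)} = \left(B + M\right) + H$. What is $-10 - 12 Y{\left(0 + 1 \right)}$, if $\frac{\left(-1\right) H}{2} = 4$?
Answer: $62$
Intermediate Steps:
$H = -8$ ($H = \left(-2\right) 4 = -8$)
$W{\left(B,M \right)} = -8 + B + M$ ($W{\left(B,M \right)} = \left(B + M\right) - 8 = -8 + B + M$)
$u{\left(f \right)} = 1$ ($u{\left(f \right)} = \frac{2 f}{2 f} = 2 f \frac{1}{2 f} = 1$)
$Y{\left(G \right)} = -8 + 2 G$ ($Y{\left(G \right)} = \left(-8 + G + G\right) 1 = \left(-8 + 2 G\right) 1 = -8 + 2 G$)
$-10 - 12 Y{\left(0 + 1 \right)} = -10 - 12 \left(-8 + 2 \left(0 + 1\right)\right) = -10 - 12 \left(-8 + 2 \cdot 1\right) = -10 - 12 \left(-8 + 2\right) = -10 - -72 = -10 + 72 = 62$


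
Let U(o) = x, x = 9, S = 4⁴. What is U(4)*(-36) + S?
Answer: -68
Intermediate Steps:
S = 256
U(o) = 9
U(4)*(-36) + S = 9*(-36) + 256 = -324 + 256 = -68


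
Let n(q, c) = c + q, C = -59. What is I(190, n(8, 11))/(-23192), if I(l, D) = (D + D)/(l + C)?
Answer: -19/1519076 ≈ -1.2508e-5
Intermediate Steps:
I(l, D) = 2*D/(-59 + l) (I(l, D) = (D + D)/(l - 59) = (2*D)/(-59 + l) = 2*D/(-59 + l))
I(190, n(8, 11))/(-23192) = (2*(11 + 8)/(-59 + 190))/(-23192) = (2*19/131)*(-1/23192) = (2*19*(1/131))*(-1/23192) = (38/131)*(-1/23192) = -19/1519076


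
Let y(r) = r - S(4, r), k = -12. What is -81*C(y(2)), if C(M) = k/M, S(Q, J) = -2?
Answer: 243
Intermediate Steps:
y(r) = 2 + r (y(r) = r - 1*(-2) = r + 2 = 2 + r)
C(M) = -12/M
-81*C(y(2)) = -(-972)/(2 + 2) = -(-972)/4 = -81*(-3) = 243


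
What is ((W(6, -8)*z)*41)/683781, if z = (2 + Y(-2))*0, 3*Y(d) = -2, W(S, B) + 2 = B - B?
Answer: 0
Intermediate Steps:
W(S, B) = -2 (W(S, B) = -2 + (B - B) = -2 + 0 = -2)
Y(d) = -⅔ (Y(d) = (⅓)*(-2) = -⅔)
z = 0 (z = (2 - ⅔)*0 = (4/3)*0 = 0)
((W(6, -8)*z)*41)/683781 = (-2*0*41)/683781 = (0*41)*(1/683781) = 0*(1/683781) = 0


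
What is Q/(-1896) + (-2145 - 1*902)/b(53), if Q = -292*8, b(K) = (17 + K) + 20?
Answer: -231953/7110 ≈ -32.623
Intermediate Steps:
b(K) = 37 + K
Q = -2336
Q/(-1896) + (-2145 - 1*902)/b(53) = -2336/(-1896) + (-2145 - 1*902)/(37 + 53) = -2336*(-1/1896) + (-2145 - 902)/90 = 292/237 - 3047*1/90 = 292/237 - 3047/90 = -231953/7110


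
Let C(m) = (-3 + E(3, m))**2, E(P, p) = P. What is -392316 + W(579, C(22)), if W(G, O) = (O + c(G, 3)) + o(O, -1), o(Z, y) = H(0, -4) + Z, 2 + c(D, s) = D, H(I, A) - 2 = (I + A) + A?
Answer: -391745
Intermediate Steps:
H(I, A) = 2 + I + 2*A (H(I, A) = 2 + ((I + A) + A) = 2 + ((A + I) + A) = 2 + (I + 2*A) = 2 + I + 2*A)
c(D, s) = -2 + D
o(Z, y) = -6 + Z (o(Z, y) = (2 + 0 + 2*(-4)) + Z = (2 + 0 - 8) + Z = -6 + Z)
C(m) = 0 (C(m) = (-3 + 3)**2 = 0**2 = 0)
W(G, O) = -8 + G + 2*O (W(G, O) = (O + (-2 + G)) + (-6 + O) = (-2 + G + O) + (-6 + O) = -8 + G + 2*O)
-392316 + W(579, C(22)) = -392316 + (-8 + 579 + 2*0) = -392316 + (-8 + 579 + 0) = -392316 + 571 = -391745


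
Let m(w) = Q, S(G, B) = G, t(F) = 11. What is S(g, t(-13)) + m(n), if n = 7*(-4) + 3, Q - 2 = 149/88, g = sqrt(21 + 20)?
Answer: 325/88 + sqrt(41) ≈ 10.096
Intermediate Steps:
g = sqrt(41) ≈ 6.4031
Q = 325/88 (Q = 2 + 149/88 = 325/88 ≈ 3.6932)
n = -25 (n = -28 + 3 = -25)
m(w) = 325/88
S(g, t(-13)) + m(n) = sqrt(41) + 325/88 = 325/88 + sqrt(41)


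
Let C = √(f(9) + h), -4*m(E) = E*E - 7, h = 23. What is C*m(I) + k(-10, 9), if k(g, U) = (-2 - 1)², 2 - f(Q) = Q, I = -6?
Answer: -20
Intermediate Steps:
f(Q) = 2 - Q
k(g, U) = 9 (k(g, U) = (-3)² = 9)
m(E) = 7/4 - E²/4 (m(E) = -(E*E - 7)/4 = -(E² - 7)/4 = -(-7 + E²)/4 = 7/4 - E²/4)
C = 4 (C = √((2 - 1*9) + 23) = √((2 - 9) + 23) = √(-7 + 23) = √16 = 4)
C*m(I) + k(-10, 9) = 4*(7/4 - ¼*(-6)²) + 9 = 4*(7/4 - ¼*36) + 9 = 4*(7/4 - 9) + 9 = 4*(-29/4) + 9 = -29 + 9 = -20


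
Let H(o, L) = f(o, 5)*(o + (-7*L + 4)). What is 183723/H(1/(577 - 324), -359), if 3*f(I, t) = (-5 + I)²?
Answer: 8925783459813/1017416008192 ≈ 8.7730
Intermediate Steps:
f(I, t) = (-5 + I)²/3
H(o, L) = (-5 + o)²*(4 + o - 7*L)/3 (H(o, L) = ((-5 + o)²/3)*(o + (-7*L + 4)) = ((-5 + o)²/3)*(o + (4 - 7*L)) = ((-5 + o)²/3)*(4 + o - 7*L) = (-5 + o)²*(4 + o - 7*L)/3)
183723/H(1/(577 - 324), -359) = 183723/(((-5 + 1/(577 - 324))²*(4 + 1/(577 - 324) - 7*(-359))/3)) = 183723/(((-5 + 1/253)²*(4 + 1/253 + 2513)/3)) = 183723/(((⅓)*(-1264/253)²*(636802/253))) = 183723/(((⅓)*(1597696/64009)*(636802/253))) = 183723/(1017416008192/48582831) = 183723*(48582831/1017416008192) = 8925783459813/1017416008192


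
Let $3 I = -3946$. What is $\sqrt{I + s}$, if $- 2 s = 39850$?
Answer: $\frac{i \sqrt{191163}}{3} \approx 145.74 i$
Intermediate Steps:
$s = -19925$ ($s = \left(- \frac{1}{2}\right) 39850 = -19925$)
$I = - \frac{3946}{3}$ ($I = \frac{1}{3} \left(-3946\right) = - \frac{3946}{3} \approx -1315.3$)
$\sqrt{I + s} = \sqrt{- \frac{3946}{3} - 19925} = \sqrt{- \frac{63721}{3}} = \frac{i \sqrt{191163}}{3}$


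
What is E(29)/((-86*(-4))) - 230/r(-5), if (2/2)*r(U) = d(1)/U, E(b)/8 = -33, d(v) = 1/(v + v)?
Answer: 98867/43 ≈ 2299.2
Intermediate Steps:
d(v) = 1/(2*v)
E(b) = -264 (E(b) = 8*(-33) = -264)
r(U) = 1/(2*U) (r(U) = ((½)/1)/U = ((½)*1)/U = 1/(2*U))
E(29)/((-86*(-4))) - 230/r(-5) = -264/((-86*(-4))) - 230/((½)/(-5)) = -264/344 - 230/((½)*(-⅕)) = -264*1/344 - 230/(-⅒) = -33/43 - 230*(-10) = -33/43 + 2300 = 98867/43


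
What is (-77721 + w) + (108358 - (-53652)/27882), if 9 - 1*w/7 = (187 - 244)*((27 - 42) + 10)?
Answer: 133401077/4647 ≈ 28707.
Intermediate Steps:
w = -1932 (w = 63 - 7*(187 - 244)*((27 - 42) + 10) = 63 - (-399)*(-15 + 10) = 63 - (-399)*(-5) = 63 - 7*285 = 63 - 1995 = -1932)
(-77721 + w) + (108358 - (-53652)/27882) = (-77721 - 1932) + (108358 - (-53652)/27882) = -79653 + (108358 - (-53652)/27882) = -79653 + (108358 - 1*(-8942/4647)) = -79653 + (108358 + 8942/4647) = -79653 + 503548568/4647 = 133401077/4647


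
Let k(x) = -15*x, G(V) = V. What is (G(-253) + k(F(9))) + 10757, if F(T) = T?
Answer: 10369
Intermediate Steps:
(G(-253) + k(F(9))) + 10757 = (-253 - 15*9) + 10757 = (-253 - 135) + 10757 = -388 + 10757 = 10369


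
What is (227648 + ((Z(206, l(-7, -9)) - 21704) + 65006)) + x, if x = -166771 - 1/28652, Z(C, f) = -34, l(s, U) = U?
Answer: 2983962539/28652 ≈ 1.0415e+5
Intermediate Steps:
x = -4778322693/28652 (x = -166771 - 1*1/28652 = -166771 - 1/28652 = -4778322693/28652 ≈ -1.6677e+5)
(227648 + ((Z(206, l(-7, -9)) - 21704) + 65006)) + x = (227648 + ((-34 - 21704) + 65006)) - 4778322693/28652 = (227648 + (-21738 + 65006)) - 4778322693/28652 = (227648 + 43268) - 4778322693/28652 = 270916 - 4778322693/28652 = 2983962539/28652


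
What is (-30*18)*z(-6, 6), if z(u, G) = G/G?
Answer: -540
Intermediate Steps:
z(u, G) = 1
(-30*18)*z(-6, 6) = -30*18*1 = -540*1 = -540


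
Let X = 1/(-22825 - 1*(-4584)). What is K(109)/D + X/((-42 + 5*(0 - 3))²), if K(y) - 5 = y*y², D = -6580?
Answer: -38375100835943/194981879610 ≈ -196.81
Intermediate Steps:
K(y) = 5 + y³ (K(y) = 5 + y*y² = 5 + y³)
X = -1/18241 (X = 1/(-22825 + 4584) = 1/(-18241) = -1/18241 ≈ -5.4822e-5)
K(109)/D + X/((-42 + 5*(0 - 3))²) = (5 + 109³)/(-6580) - 1/(18241*(-42 + 5*(0 - 3))²) = (5 + 1295029)*(-1/6580) - 1/(18241*(-42 + 5*(-3))²) = 1295034*(-1/6580) - 1/(18241*(-42 - 15)²) = -647517/3290 - 1/(18241*((-57)²)) = -647517/3290 - 1/18241/3249 = -647517/3290 - 1/18241*1/3249 = -647517/3290 - 1/59265009 = -38375100835943/194981879610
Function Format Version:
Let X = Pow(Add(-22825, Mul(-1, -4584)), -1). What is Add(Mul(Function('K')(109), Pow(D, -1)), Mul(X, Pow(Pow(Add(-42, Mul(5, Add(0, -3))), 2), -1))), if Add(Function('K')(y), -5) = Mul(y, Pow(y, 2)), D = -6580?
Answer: Rational(-38375100835943, 194981879610) ≈ -196.81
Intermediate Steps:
Function('K')(y) = Add(5, Pow(y, 3)) (Function('K')(y) = Add(5, Mul(y, Pow(y, 2))) = Add(5, Pow(y, 3)))
X = Rational(-1, 18241) (X = Pow(Add(-22825, 4584), -1) = Pow(-18241, -1) = Rational(-1, 18241) ≈ -5.4822e-5)
Add(Mul(Function('K')(109), Pow(D, -1)), Mul(X, Pow(Pow(Add(-42, Mul(5, Add(0, -3))), 2), -1))) = Add(Mul(Add(5, Pow(109, 3)), Pow(-6580, -1)), Mul(Rational(-1, 18241), Pow(Pow(Add(-42, Mul(5, Add(0, -3))), 2), -1))) = Add(Mul(Add(5, 1295029), Rational(-1, 6580)), Mul(Rational(-1, 18241), Pow(Pow(Add(-42, Mul(5, -3)), 2), -1))) = Add(Mul(1295034, Rational(-1, 6580)), Mul(Rational(-1, 18241), Pow(Pow(Add(-42, -15), 2), -1))) = Add(Rational(-647517, 3290), Mul(Rational(-1, 18241), Pow(Pow(-57, 2), -1))) = Add(Rational(-647517, 3290), Mul(Rational(-1, 18241), Pow(3249, -1))) = Add(Rational(-647517, 3290), Mul(Rational(-1, 18241), Rational(1, 3249))) = Add(Rational(-647517, 3290), Rational(-1, 59265009)) = Rational(-38375100835943, 194981879610)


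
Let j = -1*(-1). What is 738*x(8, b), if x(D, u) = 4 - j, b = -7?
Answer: 2214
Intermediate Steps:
j = 1
x(D, u) = 3 (x(D, u) = 4 - 1*1 = 4 - 1 = 3)
738*x(8, b) = 738*3 = 2214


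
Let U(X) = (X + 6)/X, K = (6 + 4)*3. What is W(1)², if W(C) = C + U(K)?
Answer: 121/25 ≈ 4.8400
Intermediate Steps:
K = 30 (K = 10*3 = 30)
U(X) = (6 + X)/X
W(C) = 6/5 + C (W(C) = C + (6 + 30)/30 = C + (1/30)*36 = C + 6/5 = 6/5 + C)
W(1)² = (6/5 + 1)² = (11/5)² = 121/25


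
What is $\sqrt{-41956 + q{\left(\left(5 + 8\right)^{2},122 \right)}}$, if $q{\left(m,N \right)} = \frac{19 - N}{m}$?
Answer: $\frac{i \sqrt{7090667}}{13} \approx 204.83 i$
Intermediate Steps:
$q{\left(m,N \right)} = \frac{19 - N}{m}$
$\sqrt{-41956 + q{\left(\left(5 + 8\right)^{2},122 \right)}} = \sqrt{-41956 + \frac{19 - 122}{\left(5 + 8\right)^{2}}} = \sqrt{-41956 + \frac{19 - 122}{13^{2}}} = \sqrt{-41956 + \frac{1}{169} \left(-103\right)} = \sqrt{-41956 - \frac{103}{169}} = \sqrt{- \frac{7090667}{169}} = \frac{i \sqrt{7090667}}{13}$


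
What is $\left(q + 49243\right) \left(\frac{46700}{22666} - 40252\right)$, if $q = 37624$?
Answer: $- \frac{39624604950722}{11333} \approx -3.4964 \cdot 10^{9}$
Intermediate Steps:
$\left(q + 49243\right) \left(\frac{46700}{22666} - 40252\right) = \left(37624 + 49243\right) \left(\frac{46700}{22666} - 40252\right) = 86867 \left(46700 \cdot \frac{1}{22666} - 40252\right) = 86867 \left(\frac{23350}{11333} - 40252\right) = 86867 \left(- \frac{456152566}{11333}\right) = - \frac{39624604950722}{11333}$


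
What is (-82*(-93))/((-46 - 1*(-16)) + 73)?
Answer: 7626/43 ≈ 177.35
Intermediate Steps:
(-82*(-93))/((-46 - 1*(-16)) + 73) = 7626/((-46 + 16) + 73) = 7626/(-30 + 73) = 7626/43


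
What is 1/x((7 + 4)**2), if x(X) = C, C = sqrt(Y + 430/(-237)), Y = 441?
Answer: sqrt(24668619)/104087 ≈ 0.047717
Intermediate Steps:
C = sqrt(24668619)/237 (C = sqrt(441 + 430/(-237)) = sqrt(441 + 430*(-1/237)) = sqrt(441 - 430/237) = sqrt(104087/237) = sqrt(24668619)/237 ≈ 20.957)
x(X) = sqrt(24668619)/237
1/x((7 + 4)**2) = 1/(sqrt(24668619)/237) = sqrt(24668619)/104087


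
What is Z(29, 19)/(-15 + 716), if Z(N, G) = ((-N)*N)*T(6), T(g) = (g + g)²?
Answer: -121104/701 ≈ -172.76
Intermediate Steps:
T(g) = 4*g² (T(g) = (2*g)² = 4*g²)
Z(N, G) = -144*N² (Z(N, G) = ((-N)*N)*(4*6²) = (-N²)*(4*36) = -N²*144 = -144*N²)
Z(29, 19)/(-15 + 716) = (-144*29²)/(-15 + 716) = -144*841/701 = -121104*1/701 = -121104/701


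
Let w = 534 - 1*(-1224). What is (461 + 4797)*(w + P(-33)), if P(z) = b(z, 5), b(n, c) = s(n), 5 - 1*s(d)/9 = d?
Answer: 11041800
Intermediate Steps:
s(d) = 45 - 9*d
b(n, c) = 45 - 9*n
P(z) = 45 - 9*z
w = 1758 (w = 534 + 1224 = 1758)
(461 + 4797)*(w + P(-33)) = (461 + 4797)*(1758 + (45 - 9*(-33))) = 5258*(1758 + (45 + 297)) = 5258*(1758 + 342) = 5258*2100 = 11041800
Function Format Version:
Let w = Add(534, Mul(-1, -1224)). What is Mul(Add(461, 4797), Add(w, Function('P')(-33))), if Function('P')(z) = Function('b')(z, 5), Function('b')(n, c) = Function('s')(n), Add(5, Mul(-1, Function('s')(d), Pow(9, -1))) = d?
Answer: 11041800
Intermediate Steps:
Function('s')(d) = Add(45, Mul(-9, d))
Function('b')(n, c) = Add(45, Mul(-9, n))
Function('P')(z) = Add(45, Mul(-9, z))
w = 1758 (w = Add(534, 1224) = 1758)
Mul(Add(461, 4797), Add(w, Function('P')(-33))) = Mul(Add(461, 4797), Add(1758, Add(45, Mul(-9, -33)))) = Mul(5258, Add(1758, Add(45, 297))) = Mul(5258, Add(1758, 342)) = Mul(5258, 2100) = 11041800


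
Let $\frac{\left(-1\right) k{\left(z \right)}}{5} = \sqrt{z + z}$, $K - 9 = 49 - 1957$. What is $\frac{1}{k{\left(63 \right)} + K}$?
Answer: $- \frac{211}{400339} + \frac{5 \sqrt{14}}{1201017} \approx -0.00051148$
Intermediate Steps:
$K = -1899$ ($K = 9 + \left(49 - 1957\right) = 9 - 1908 = -1899$)
$k{\left(z \right)} = - 5 \sqrt{2} \sqrt{z}$ ($k{\left(z \right)} = - 5 \sqrt{z + z} = - 5 \sqrt{2 z} = - 5 \sqrt{2} \sqrt{z}$)
$\frac{1}{k{\left(63 \right)} + K} = \frac{1}{- 5 \sqrt{2} \sqrt{63} - 1899} = \frac{1}{- 5 \sqrt{2} \cdot 3 \sqrt{7} - 1899} = \frac{1}{- 15 \sqrt{14} - 1899} = \frac{1}{-1899 - 15 \sqrt{14}}$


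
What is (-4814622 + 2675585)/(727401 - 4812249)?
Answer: 2139037/4084848 ≈ 0.52365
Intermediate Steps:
(-4814622 + 2675585)/(727401 - 4812249) = -2139037/(-4084848) = -2139037*(-1/4084848) = 2139037/4084848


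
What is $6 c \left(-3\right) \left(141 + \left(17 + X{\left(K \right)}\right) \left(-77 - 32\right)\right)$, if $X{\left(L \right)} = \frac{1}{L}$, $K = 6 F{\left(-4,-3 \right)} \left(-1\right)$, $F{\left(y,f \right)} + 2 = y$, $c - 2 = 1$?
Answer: $\frac{185223}{2} \approx 92612.0$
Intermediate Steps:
$c = 3$ ($c = 2 + 1 = 3$)
$F{\left(y,f \right)} = -2 + y$
$K = 36$ ($K = 6 \left(-2 - 4\right) \left(-1\right) = 6 \left(-6\right) \left(-1\right) = \left(-36\right) \left(-1\right) = 36$)
$6 c \left(-3\right) \left(141 + \left(17 + X{\left(K \right)}\right) \left(-77 - 32\right)\right) = 6 \cdot 3 \left(-3\right) \left(141 + \left(17 + \frac{1}{36}\right) \left(-77 - 32\right)\right) = 18 \left(-3\right) \left(141 + \left(17 + \frac{1}{36}\right) \left(-109\right)\right) = - 54 \left(141 + \frac{613}{36} \left(-109\right)\right) = - 54 \left(141 - \frac{66817}{36}\right) = \left(-54\right) \left(- \frac{61741}{36}\right) = \frac{185223}{2}$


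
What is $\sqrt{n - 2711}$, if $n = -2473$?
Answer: $72 i \approx 72.0 i$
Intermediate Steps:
$\sqrt{n - 2711} = \sqrt{-2473 - 2711} = \sqrt{-5184} = 72 i$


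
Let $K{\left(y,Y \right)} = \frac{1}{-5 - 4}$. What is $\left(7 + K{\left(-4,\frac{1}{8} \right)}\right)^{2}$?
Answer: $\frac{3844}{81} \approx 47.457$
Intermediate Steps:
$K{\left(y,Y \right)} = - \frac{1}{9}$ ($K{\left(y,Y \right)} = \frac{1}{-9} = - \frac{1}{9}$)
$\left(7 + K{\left(-4,\frac{1}{8} \right)}\right)^{2} = \left(7 - \frac{1}{9}\right)^{2} = \left(\frac{62}{9}\right)^{2} = \frac{3844}{81}$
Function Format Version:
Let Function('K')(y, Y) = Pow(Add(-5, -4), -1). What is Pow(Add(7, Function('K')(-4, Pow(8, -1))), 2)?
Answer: Rational(3844, 81) ≈ 47.457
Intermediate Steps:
Function('K')(y, Y) = Rational(-1, 9) (Function('K')(y, Y) = Pow(-9, -1) = Rational(-1, 9))
Pow(Add(7, Function('K')(-4, Pow(8, -1))), 2) = Pow(Add(7, Rational(-1, 9)), 2) = Pow(Rational(62, 9), 2) = Rational(3844, 81)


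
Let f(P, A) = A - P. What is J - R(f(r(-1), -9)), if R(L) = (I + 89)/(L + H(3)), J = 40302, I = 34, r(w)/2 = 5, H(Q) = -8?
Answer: 362759/9 ≈ 40307.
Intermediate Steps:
r(w) = 10 (r(w) = 2*5 = 10)
R(L) = 123/(-8 + L) (R(L) = (34 + 89)/(L - 8) = 123/(-8 + L))
J - R(f(r(-1), -9)) = 40302 - 123/(-8 + (-9 - 1*10)) = 40302 - 123/(-8 + (-9 - 10)) = 40302 - 123/(-8 - 19) = 40302 - 123/(-27) = 40302 - 123*(-1)/27 = 40302 - 1*(-41/9) = 40302 + 41/9 = 362759/9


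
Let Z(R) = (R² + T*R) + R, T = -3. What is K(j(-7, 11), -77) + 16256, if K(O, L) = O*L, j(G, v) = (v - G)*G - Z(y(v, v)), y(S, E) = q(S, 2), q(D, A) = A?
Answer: 25958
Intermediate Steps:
y(S, E) = 2
Z(R) = R² - 2*R (Z(R) = (R² - 3*R) + R = R² - 2*R)
j(G, v) = G*(v - G) (j(G, v) = (v - G)*G - 2*(-2 + 2) = G*(v - G) - 2*0 = G*(v - G) - 1*0 = G*(v - G) + 0 = G*(v - G))
K(O, L) = L*O
K(j(-7, 11), -77) + 16256 = -(-539)*(11 - 1*(-7)) + 16256 = -(-539)*(11 + 7) + 16256 = -(-539)*18 + 16256 = -77*(-126) + 16256 = 9702 + 16256 = 25958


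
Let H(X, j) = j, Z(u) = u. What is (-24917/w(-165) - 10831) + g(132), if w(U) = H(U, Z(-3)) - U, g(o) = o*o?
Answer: 1043149/162 ≈ 6439.2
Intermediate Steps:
g(o) = o²
w(U) = -3 - U
(-24917/w(-165) - 10831) + g(132) = (-24917/(-3 - 1*(-165)) - 10831) + 132² = (-24917/(-3 + 165) - 10831) + 17424 = (-24917/162 - 10831) + 17424 = -1779539/162 + 17424 = 1043149/162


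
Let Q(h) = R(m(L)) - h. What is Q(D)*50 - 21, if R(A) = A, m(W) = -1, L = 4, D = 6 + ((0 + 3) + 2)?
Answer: -621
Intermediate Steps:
D = 11 (D = 6 + (3 + 2) = 6 + 5 = 11)
Q(h) = -1 - h
Q(D)*50 - 21 = (-1 - 1*11)*50 - 21 = (-1 - 11)*50 - 21 = -12*50 - 21 = -600 - 21 = -621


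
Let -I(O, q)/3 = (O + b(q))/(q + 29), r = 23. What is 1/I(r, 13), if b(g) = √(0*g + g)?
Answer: -161/258 + 7*√13/258 ≈ -0.52621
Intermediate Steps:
b(g) = √g (b(g) = √(0 + g) = √g)
I(O, q) = -3*(O + √q)/(29 + q) (I(O, q) = -3*(O + √q)/(q + 29) = -3*(O + √q)/(29 + q))
1/I(r, 13) = 1/(3*(-1*23 - √13)/(29 + 13)) = 1/(3*(-23 - √13)/42) = 1/(3*(1/42)*(-23 - √13)) = 1/(-23/14 - √13/14)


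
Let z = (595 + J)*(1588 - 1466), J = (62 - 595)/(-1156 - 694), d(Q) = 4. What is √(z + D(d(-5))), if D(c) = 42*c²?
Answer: √2508594931/185 ≈ 270.73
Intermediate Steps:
J = 533/1850 (J = -533/(-1850) = -533*(-1/1850) = 533/1850 ≈ 0.28811)
z = 67178263/925 (z = (595 + 533/1850)*(1588 - 1466) = (1101283/1850)*122 = 67178263/925 ≈ 72625.)
√(z + D(d(-5))) = √(67178263/925 + 42*4²) = √(67178263/925 + 42*16) = √(67178263/925 + 672) = √(67799863/925) = √2508594931/185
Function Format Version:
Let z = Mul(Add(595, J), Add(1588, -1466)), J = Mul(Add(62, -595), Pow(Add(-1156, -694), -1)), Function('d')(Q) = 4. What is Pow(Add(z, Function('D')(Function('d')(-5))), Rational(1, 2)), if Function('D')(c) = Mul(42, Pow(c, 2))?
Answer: Mul(Rational(1, 185), Pow(2508594931, Rational(1, 2))) ≈ 270.73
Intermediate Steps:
J = Rational(533, 1850) (J = Mul(-533, Pow(-1850, -1)) = Mul(-533, Rational(-1, 1850)) = Rational(533, 1850) ≈ 0.28811)
z = Rational(67178263, 925) (z = Mul(Add(595, Rational(533, 1850)), Add(1588, -1466)) = Mul(Rational(1101283, 1850), 122) = Rational(67178263, 925) ≈ 72625.)
Pow(Add(z, Function('D')(Function('d')(-5))), Rational(1, 2)) = Pow(Add(Rational(67178263, 925), Mul(42, Pow(4, 2))), Rational(1, 2)) = Pow(Add(Rational(67178263, 925), Mul(42, 16)), Rational(1, 2)) = Pow(Add(Rational(67178263, 925), 672), Rational(1, 2)) = Pow(Rational(67799863, 925), Rational(1, 2)) = Mul(Rational(1, 185), Pow(2508594931, Rational(1, 2)))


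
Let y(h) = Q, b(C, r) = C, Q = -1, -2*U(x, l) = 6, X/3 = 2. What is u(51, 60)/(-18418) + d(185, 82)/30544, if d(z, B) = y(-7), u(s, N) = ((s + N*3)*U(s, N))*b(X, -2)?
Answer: 63491767/281279696 ≈ 0.22572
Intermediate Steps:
X = 6 (X = 3*2 = 6)
U(x, l) = -3 (U(x, l) = -½*6 = -3)
y(h) = -1
u(s, N) = -54*N - 18*s (u(s, N) = ((s + N*3)*(-3))*6 = ((s + 3*N)*(-3))*6 = (-9*N - 3*s)*6 = -54*N - 18*s)
d(z, B) = -1
u(51, 60)/(-18418) + d(185, 82)/30544 = (-54*60 - 18*51)/(-18418) - 1/30544 = (-3240 - 918)*(-1/18418) - 1*1/30544 = -4158*(-1/18418) - 1/30544 = 2079/9209 - 1/30544 = 63491767/281279696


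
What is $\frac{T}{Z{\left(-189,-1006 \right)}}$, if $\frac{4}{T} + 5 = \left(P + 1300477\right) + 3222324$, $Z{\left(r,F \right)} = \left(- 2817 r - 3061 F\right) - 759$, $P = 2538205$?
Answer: $\frac{1}{6374353957755} \approx 1.5688 \cdot 10^{-13}$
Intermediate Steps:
$Z{\left(r,F \right)} = -759 - 3061 F - 2817 r$ ($Z{\left(r,F \right)} = \left(- 3061 F - 2817 r\right) - 759 = -759 - 3061 F - 2817 r$)
$T = \frac{4}{7061001}$ ($T = \frac{4}{-5 + \left(\left(2538205 + 1300477\right) + 3222324\right)} = \frac{4}{-5 + \left(3838682 + 3222324\right)} = \frac{4}{-5 + 7061006} = \frac{4}{7061001} \approx 5.6649 \cdot 10^{-7}$)
$\frac{T}{Z{\left(-189,-1006 \right)}} = \frac{4}{7061001 \left(-759 - -3079366 - -532413\right)} = \frac{4}{7061001 \left(-759 + 3079366 + 532413\right)} = \frac{4}{7061001 \cdot 3611020} = \frac{4}{7061001} \cdot \frac{1}{3611020} = \frac{1}{6374353957755}$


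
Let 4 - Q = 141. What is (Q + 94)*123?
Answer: -5289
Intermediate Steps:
Q = -137 (Q = 4 - 1*141 = 4 - 141 = -137)
(Q + 94)*123 = (-137 + 94)*123 = -43*123 = -5289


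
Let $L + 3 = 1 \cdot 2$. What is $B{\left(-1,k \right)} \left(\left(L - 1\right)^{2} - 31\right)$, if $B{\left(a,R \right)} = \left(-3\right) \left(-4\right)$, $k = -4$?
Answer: $-324$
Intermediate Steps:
$B{\left(a,R \right)} = 12$
$L = -1$ ($L = -3 + 1 \cdot 2 = -3 + 2 = -1$)
$B{\left(-1,k \right)} \left(\left(L - 1\right)^{2} - 31\right) = 12 \left(\left(-1 - 1\right)^{2} - 31\right) = 12 \left(\left(-2\right)^{2} - 31\right) = 12 \left(4 - 31\right) = 12 \left(-27\right) = -324$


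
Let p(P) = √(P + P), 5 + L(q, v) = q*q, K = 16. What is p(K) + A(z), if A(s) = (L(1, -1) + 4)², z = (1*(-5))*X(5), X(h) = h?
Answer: 4*√2 ≈ 5.6569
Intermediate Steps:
z = -25 (z = (1*(-5))*5 = -5*5 = -25)
L(q, v) = -5 + q² (L(q, v) = -5 + q*q = -5 + q²)
p(P) = √2*√P (p(P) = √(2*P) = √2*√P)
A(s) = 0 (A(s) = ((-5 + 1²) + 4)² = ((-5 + 1) + 4)² = (-4 + 4)² = 0² = 0)
p(K) + A(z) = √2*√16 + 0 = √2*4 + 0 = 4*√2 + 0 = 4*√2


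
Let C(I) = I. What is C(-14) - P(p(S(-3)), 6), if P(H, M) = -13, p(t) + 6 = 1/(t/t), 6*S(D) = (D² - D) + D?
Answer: -1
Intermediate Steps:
S(D) = D²/6 (S(D) = ((D² - D) + D)/6 = D²/6)
p(t) = -5 (p(t) = -6 + 1/(t/t) = -6 + 1/1 = -6 + 1 = -5)
C(-14) - P(p(S(-3)), 6) = -14 - 1*(-13) = -14 + 13 = -1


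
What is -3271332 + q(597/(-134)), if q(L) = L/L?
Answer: -3271331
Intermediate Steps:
q(L) = 1
-3271332 + q(597/(-134)) = -3271332 + 1 = -3271331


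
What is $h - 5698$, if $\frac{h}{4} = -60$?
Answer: $-5938$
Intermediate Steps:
$h = -240$ ($h = 4 \left(-60\right) = -240$)
$h - 5698 = -240 - 5698 = -5938$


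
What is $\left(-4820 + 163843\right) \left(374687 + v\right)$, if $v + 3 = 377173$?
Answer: $119562555711$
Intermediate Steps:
$v = 377170$ ($v = -3 + 377173 = 377170$)
$\left(-4820 + 163843\right) \left(374687 + v\right) = \left(-4820 + 163843\right) \left(374687 + 377170\right) = 159023 \cdot 751857 = 119562555711$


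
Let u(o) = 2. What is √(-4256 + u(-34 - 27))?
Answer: I*√4254 ≈ 65.223*I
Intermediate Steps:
√(-4256 + u(-34 - 27)) = √(-4256 + 2) = √(-4254) = I*√4254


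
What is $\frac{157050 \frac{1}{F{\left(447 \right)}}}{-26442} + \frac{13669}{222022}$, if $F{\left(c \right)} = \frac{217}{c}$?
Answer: $- \frac{27791778823}{2283052226} \approx -12.173$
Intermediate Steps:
$\frac{157050 \frac{1}{F{\left(447 \right)}}}{-26442} + \frac{13669}{222022} = \frac{157050 \frac{1}{217 \cdot \frac{1}{447}}}{-26442} + \frac{13669}{222022} = \frac{157050}{217 \cdot \frac{1}{447}} \left(- \frac{1}{26442}\right) + 13669 \cdot \frac{1}{222022} = \frac{157050}{\frac{217}{447}} \left(- \frac{1}{26442}\right) + \frac{13669}{222022} = 157050 \cdot \frac{447}{217} \left(- \frac{1}{26442}\right) + \frac{13669}{222022} = \frac{70201350}{217} \left(- \frac{1}{26442}\right) + \frac{13669}{222022} = - \frac{3900075}{318773} + \frac{13669}{222022} = - \frac{27791778823}{2283052226}$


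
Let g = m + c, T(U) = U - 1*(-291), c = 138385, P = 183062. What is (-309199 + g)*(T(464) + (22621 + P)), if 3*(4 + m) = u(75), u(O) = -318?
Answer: -35285208712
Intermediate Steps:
m = -110 (m = -4 + (1/3)*(-318) = -4 - 106 = -110)
T(U) = 291 + U (T(U) = U + 291 = 291 + U)
g = 138275 (g = -110 + 138385 = 138275)
(-309199 + g)*(T(464) + (22621 + P)) = (-309199 + 138275)*((291 + 464) + (22621 + 183062)) = -170924*(755 + 205683) = -170924*206438 = -35285208712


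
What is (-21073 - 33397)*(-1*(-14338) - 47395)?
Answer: 1800614790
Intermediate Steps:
(-21073 - 33397)*(-1*(-14338) - 47395) = -54470*(14338 - 47395) = -54470*(-33057) = 1800614790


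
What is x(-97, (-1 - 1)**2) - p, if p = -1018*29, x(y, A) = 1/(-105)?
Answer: 3099809/105 ≈ 29522.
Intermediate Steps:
x(y, A) = -1/105
p = -29522
x(-97, (-1 - 1)**2) - p = -1/105 - 1*(-29522) = -1/105 + 29522 = 3099809/105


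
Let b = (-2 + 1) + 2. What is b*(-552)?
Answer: -552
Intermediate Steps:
b = 1 (b = -1 + 2 = 1)
b*(-552) = 1*(-552) = -552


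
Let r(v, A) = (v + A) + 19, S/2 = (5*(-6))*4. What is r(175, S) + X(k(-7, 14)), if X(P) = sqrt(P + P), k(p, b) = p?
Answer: -46 + I*sqrt(14) ≈ -46.0 + 3.7417*I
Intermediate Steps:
S = -240 (S = 2*((5*(-6))*4) = 2*(-30*4) = 2*(-120) = -240)
X(P) = sqrt(2)*sqrt(P) (X(P) = sqrt(2*P) = sqrt(2)*sqrt(P))
r(v, A) = 19 + A + v (r(v, A) = (A + v) + 19 = 19 + A + v)
r(175, S) + X(k(-7, 14)) = (19 - 240 + 175) + sqrt(2)*sqrt(-7) = -46 + sqrt(2)*(I*sqrt(7)) = -46 + I*sqrt(14)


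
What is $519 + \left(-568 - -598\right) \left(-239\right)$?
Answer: $-6651$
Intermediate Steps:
$519 + \left(-568 - -598\right) \left(-239\right) = 519 + \left(-568 + 598\right) \left(-239\right) = 519 + 30 \left(-239\right) = 519 - 7170 = -6651$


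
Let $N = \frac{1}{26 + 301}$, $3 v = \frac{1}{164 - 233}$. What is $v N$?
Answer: $- \frac{1}{67689} \approx -1.4773 \cdot 10^{-5}$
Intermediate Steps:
$v = - \frac{1}{207}$ ($v = \frac{1}{3 \left(164 - 233\right)} = \frac{1}{3 \left(-69\right)} = \frac{1}{3} \left(- \frac{1}{69}\right) = - \frac{1}{207} \approx -0.0048309$)
$N = \frac{1}{327} \approx 0.0030581$
$v N = \left(- \frac{1}{207}\right) \frac{1}{327} = - \frac{1}{67689}$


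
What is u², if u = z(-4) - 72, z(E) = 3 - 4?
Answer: 5329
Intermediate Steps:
z(E) = -1
u = -73 (u = -1 - 72 = -73)
u² = (-73)² = 5329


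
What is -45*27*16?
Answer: -19440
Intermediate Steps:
-45*27*16 = -1215*16 = -19440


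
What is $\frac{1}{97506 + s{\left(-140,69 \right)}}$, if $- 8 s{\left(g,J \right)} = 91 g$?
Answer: $\frac{2}{198197} \approx 1.0091 \cdot 10^{-5}$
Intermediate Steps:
$s{\left(g,J \right)} = - \frac{91 g}{8}$
$\frac{1}{97506 + s{\left(-140,69 \right)}} = \frac{1}{97506 - - \frac{3185}{2}} = \frac{1}{97506 + \frac{3185}{2}} = \frac{1}{\frac{198197}{2}} = \frac{2}{198197}$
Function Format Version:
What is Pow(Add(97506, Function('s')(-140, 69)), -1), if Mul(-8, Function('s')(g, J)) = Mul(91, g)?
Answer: Rational(2, 198197) ≈ 1.0091e-5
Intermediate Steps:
Function('s')(g, J) = Mul(Rational(-91, 8), g) (Function('s')(g, J) = Mul(Rational(-1, 8), Mul(91, g)) = Mul(Rational(-91, 8), g))
Pow(Add(97506, Function('s')(-140, 69)), -1) = Pow(Add(97506, Mul(Rational(-91, 8), -140)), -1) = Pow(Add(97506, Rational(3185, 2)), -1) = Pow(Rational(198197, 2), -1) = Rational(2, 198197)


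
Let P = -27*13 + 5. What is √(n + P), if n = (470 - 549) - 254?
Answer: I*√679 ≈ 26.058*I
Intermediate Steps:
n = -333 (n = -79 - 254 = -333)
P = -346 (P = -351 + 5 = -346)
√(n + P) = √(-333 - 346) = √(-679) = I*√679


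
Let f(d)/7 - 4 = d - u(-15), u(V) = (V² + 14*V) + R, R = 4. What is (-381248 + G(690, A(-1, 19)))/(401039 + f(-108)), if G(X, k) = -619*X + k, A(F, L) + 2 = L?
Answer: -808341/400178 ≈ -2.0200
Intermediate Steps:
A(F, L) = -2 + L
u(V) = 4 + V² + 14*V (u(V) = (V² + 14*V) + 4 = 4 + V² + 14*V)
G(X, k) = k - 619*X
f(d) = -105 + 7*d (f(d) = 28 + 7*(d - (4 + (-15)² + 14*(-15))) = 28 + 7*(d - (4 + 225 - 210)) = 28 + 7*(d - 1*19) = 28 + 7*(d - 19) = 28 + 7*(-19 + d) = 28 + (-133 + 7*d) = -105 + 7*d)
(-381248 + G(690, A(-1, 19)))/(401039 + f(-108)) = (-381248 + ((-2 + 19) - 619*690))/(401039 + (-105 + 7*(-108))) = (-381248 + (17 - 427110))/(401039 + (-105 - 756)) = (-381248 - 427093)/(401039 - 861) = -808341/400178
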